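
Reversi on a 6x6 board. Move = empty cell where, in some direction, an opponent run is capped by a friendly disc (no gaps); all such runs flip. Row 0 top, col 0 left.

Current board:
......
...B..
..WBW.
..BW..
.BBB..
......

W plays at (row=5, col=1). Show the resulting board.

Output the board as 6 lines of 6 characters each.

Answer: ......
...B..
..WBW.
..BW..
.BWB..
.W....

Derivation:
Place W at (5,1); scan 8 dirs for brackets.
Dir NW: first cell '.' (not opp) -> no flip
Dir N: opp run (4,1), next='.' -> no flip
Dir NE: opp run (4,2) capped by W -> flip
Dir W: first cell '.' (not opp) -> no flip
Dir E: first cell '.' (not opp) -> no flip
Dir SW: edge -> no flip
Dir S: edge -> no flip
Dir SE: edge -> no flip
All flips: (4,2)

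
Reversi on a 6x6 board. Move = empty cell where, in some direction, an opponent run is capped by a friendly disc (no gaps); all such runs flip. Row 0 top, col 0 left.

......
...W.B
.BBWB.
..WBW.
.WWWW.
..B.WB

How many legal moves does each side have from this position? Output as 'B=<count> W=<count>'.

Answer: B=9 W=8

Derivation:
-- B to move --
(0,2): flips 1 -> legal
(0,3): flips 2 -> legal
(0,4): flips 1 -> legal
(1,2): no bracket -> illegal
(1,4): no bracket -> illegal
(2,5): flips 2 -> legal
(3,0): flips 1 -> legal
(3,1): flips 1 -> legal
(3,5): flips 1 -> legal
(4,0): no bracket -> illegal
(4,5): no bracket -> illegal
(5,0): no bracket -> illegal
(5,1): flips 1 -> legal
(5,3): flips 2 -> legal
B mobility = 9
-- W to move --
(0,4): no bracket -> illegal
(0,5): no bracket -> illegal
(1,0): flips 1 -> legal
(1,1): flips 2 -> legal
(1,2): flips 1 -> legal
(1,4): flips 1 -> legal
(2,0): flips 2 -> legal
(2,5): flips 1 -> legal
(3,0): no bracket -> illegal
(3,1): flips 1 -> legal
(3,5): flips 1 -> legal
(4,5): no bracket -> illegal
(5,1): no bracket -> illegal
(5,3): no bracket -> illegal
W mobility = 8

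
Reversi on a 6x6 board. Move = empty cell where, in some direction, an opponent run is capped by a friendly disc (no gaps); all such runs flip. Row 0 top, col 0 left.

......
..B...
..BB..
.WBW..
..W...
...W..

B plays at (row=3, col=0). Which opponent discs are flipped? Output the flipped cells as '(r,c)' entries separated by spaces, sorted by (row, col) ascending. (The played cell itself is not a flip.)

Dir NW: edge -> no flip
Dir N: first cell '.' (not opp) -> no flip
Dir NE: first cell '.' (not opp) -> no flip
Dir W: edge -> no flip
Dir E: opp run (3,1) capped by B -> flip
Dir SW: edge -> no flip
Dir S: first cell '.' (not opp) -> no flip
Dir SE: first cell '.' (not opp) -> no flip

Answer: (3,1)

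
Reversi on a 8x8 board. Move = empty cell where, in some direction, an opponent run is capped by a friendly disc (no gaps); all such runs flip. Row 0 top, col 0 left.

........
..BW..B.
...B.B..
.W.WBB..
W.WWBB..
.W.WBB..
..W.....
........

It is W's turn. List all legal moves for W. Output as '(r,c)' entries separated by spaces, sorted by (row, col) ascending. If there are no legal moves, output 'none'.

Answer: (0,7) (1,1) (2,6) (3,6) (4,6) (5,6) (6,5) (6,6)

Derivation:
(0,1): no bracket -> illegal
(0,2): no bracket -> illegal
(0,3): no bracket -> illegal
(0,5): no bracket -> illegal
(0,6): no bracket -> illegal
(0,7): flips 3 -> legal
(1,1): flips 1 -> legal
(1,4): no bracket -> illegal
(1,5): no bracket -> illegal
(1,7): no bracket -> illegal
(2,1): no bracket -> illegal
(2,2): no bracket -> illegal
(2,4): no bracket -> illegal
(2,6): flips 2 -> legal
(2,7): no bracket -> illegal
(3,2): no bracket -> illegal
(3,6): flips 2 -> legal
(4,6): flips 2 -> legal
(5,6): flips 2 -> legal
(6,3): no bracket -> illegal
(6,4): no bracket -> illegal
(6,5): flips 1 -> legal
(6,6): flips 2 -> legal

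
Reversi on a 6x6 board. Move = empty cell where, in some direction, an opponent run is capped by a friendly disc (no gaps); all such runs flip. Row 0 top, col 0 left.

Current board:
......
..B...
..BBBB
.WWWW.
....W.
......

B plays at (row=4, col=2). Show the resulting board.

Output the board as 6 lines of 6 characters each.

Place B at (4,2); scan 8 dirs for brackets.
Dir NW: opp run (3,1), next='.' -> no flip
Dir N: opp run (3,2) capped by B -> flip
Dir NE: opp run (3,3) capped by B -> flip
Dir W: first cell '.' (not opp) -> no flip
Dir E: first cell '.' (not opp) -> no flip
Dir SW: first cell '.' (not opp) -> no flip
Dir S: first cell '.' (not opp) -> no flip
Dir SE: first cell '.' (not opp) -> no flip
All flips: (3,2) (3,3)

Answer: ......
..B...
..BBBB
.WBBW.
..B.W.
......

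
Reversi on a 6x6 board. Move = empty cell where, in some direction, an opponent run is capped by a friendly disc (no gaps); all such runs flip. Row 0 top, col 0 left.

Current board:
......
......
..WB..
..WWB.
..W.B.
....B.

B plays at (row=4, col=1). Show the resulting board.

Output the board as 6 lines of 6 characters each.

Place B at (4,1); scan 8 dirs for brackets.
Dir NW: first cell '.' (not opp) -> no flip
Dir N: first cell '.' (not opp) -> no flip
Dir NE: opp run (3,2) capped by B -> flip
Dir W: first cell '.' (not opp) -> no flip
Dir E: opp run (4,2), next='.' -> no flip
Dir SW: first cell '.' (not opp) -> no flip
Dir S: first cell '.' (not opp) -> no flip
Dir SE: first cell '.' (not opp) -> no flip
All flips: (3,2)

Answer: ......
......
..WB..
..BWB.
.BW.B.
....B.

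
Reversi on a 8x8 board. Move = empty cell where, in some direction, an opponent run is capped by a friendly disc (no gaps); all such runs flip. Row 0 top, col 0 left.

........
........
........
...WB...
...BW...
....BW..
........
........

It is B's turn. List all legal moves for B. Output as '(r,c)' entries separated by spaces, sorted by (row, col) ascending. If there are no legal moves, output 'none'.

(2,2): no bracket -> illegal
(2,3): flips 1 -> legal
(2,4): no bracket -> illegal
(3,2): flips 1 -> legal
(3,5): no bracket -> illegal
(4,2): no bracket -> illegal
(4,5): flips 1 -> legal
(4,6): no bracket -> illegal
(5,3): no bracket -> illegal
(5,6): flips 1 -> legal
(6,4): no bracket -> illegal
(6,5): no bracket -> illegal
(6,6): no bracket -> illegal

Answer: (2,3) (3,2) (4,5) (5,6)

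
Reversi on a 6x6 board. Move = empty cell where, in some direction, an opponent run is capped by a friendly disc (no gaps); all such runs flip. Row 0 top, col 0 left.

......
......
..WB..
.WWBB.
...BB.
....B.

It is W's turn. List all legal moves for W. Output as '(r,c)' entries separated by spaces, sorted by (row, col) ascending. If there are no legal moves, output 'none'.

Answer: (1,4) (2,4) (3,5) (5,5)

Derivation:
(1,2): no bracket -> illegal
(1,3): no bracket -> illegal
(1,4): flips 1 -> legal
(2,4): flips 1 -> legal
(2,5): no bracket -> illegal
(3,5): flips 2 -> legal
(4,2): no bracket -> illegal
(4,5): no bracket -> illegal
(5,2): no bracket -> illegal
(5,3): no bracket -> illegal
(5,5): flips 2 -> legal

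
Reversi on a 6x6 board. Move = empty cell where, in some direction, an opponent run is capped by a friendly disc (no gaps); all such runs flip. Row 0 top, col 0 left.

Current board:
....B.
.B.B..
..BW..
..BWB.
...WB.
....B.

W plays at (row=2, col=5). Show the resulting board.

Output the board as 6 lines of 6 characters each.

Place W at (2,5); scan 8 dirs for brackets.
Dir NW: first cell '.' (not opp) -> no flip
Dir N: first cell '.' (not opp) -> no flip
Dir NE: edge -> no flip
Dir W: first cell '.' (not opp) -> no flip
Dir E: edge -> no flip
Dir SW: opp run (3,4) capped by W -> flip
Dir S: first cell '.' (not opp) -> no flip
Dir SE: edge -> no flip
All flips: (3,4)

Answer: ....B.
.B.B..
..BW.W
..BWW.
...WB.
....B.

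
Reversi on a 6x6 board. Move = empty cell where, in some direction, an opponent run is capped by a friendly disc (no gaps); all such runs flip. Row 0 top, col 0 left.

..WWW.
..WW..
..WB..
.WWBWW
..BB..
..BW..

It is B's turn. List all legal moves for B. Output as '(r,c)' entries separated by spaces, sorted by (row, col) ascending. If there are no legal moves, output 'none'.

Answer: (0,1) (1,1) (2,0) (2,1) (2,5) (3,0) (4,1) (4,5) (5,4)

Derivation:
(0,1): flips 1 -> legal
(0,5): no bracket -> illegal
(1,1): flips 1 -> legal
(1,4): no bracket -> illegal
(1,5): no bracket -> illegal
(2,0): flips 1 -> legal
(2,1): flips 2 -> legal
(2,4): no bracket -> illegal
(2,5): flips 1 -> legal
(3,0): flips 2 -> legal
(4,0): no bracket -> illegal
(4,1): flips 1 -> legal
(4,4): no bracket -> illegal
(4,5): flips 1 -> legal
(5,4): flips 1 -> legal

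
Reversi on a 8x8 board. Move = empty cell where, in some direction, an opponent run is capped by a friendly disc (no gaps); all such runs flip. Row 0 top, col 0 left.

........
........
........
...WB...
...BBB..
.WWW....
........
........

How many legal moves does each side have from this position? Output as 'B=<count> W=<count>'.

Answer: B=6 W=3

Derivation:
-- B to move --
(2,2): flips 1 -> legal
(2,3): flips 1 -> legal
(2,4): no bracket -> illegal
(3,2): flips 1 -> legal
(4,0): no bracket -> illegal
(4,1): no bracket -> illegal
(4,2): no bracket -> illegal
(5,0): no bracket -> illegal
(5,4): no bracket -> illegal
(6,0): no bracket -> illegal
(6,1): flips 1 -> legal
(6,2): flips 1 -> legal
(6,3): flips 1 -> legal
(6,4): no bracket -> illegal
B mobility = 6
-- W to move --
(2,3): no bracket -> illegal
(2,4): no bracket -> illegal
(2,5): flips 2 -> legal
(3,2): no bracket -> illegal
(3,5): flips 2 -> legal
(3,6): no bracket -> illegal
(4,2): no bracket -> illegal
(4,6): no bracket -> illegal
(5,4): no bracket -> illegal
(5,5): flips 1 -> legal
(5,6): no bracket -> illegal
W mobility = 3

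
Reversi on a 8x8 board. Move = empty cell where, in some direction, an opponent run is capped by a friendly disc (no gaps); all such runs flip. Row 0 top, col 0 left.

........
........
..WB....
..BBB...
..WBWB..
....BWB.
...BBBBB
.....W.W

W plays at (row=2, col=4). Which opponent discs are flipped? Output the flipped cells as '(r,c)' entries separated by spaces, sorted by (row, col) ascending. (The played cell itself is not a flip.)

Dir NW: first cell '.' (not opp) -> no flip
Dir N: first cell '.' (not opp) -> no flip
Dir NE: first cell '.' (not opp) -> no flip
Dir W: opp run (2,3) capped by W -> flip
Dir E: first cell '.' (not opp) -> no flip
Dir SW: opp run (3,3) capped by W -> flip
Dir S: opp run (3,4) capped by W -> flip
Dir SE: first cell '.' (not opp) -> no flip

Answer: (2,3) (3,3) (3,4)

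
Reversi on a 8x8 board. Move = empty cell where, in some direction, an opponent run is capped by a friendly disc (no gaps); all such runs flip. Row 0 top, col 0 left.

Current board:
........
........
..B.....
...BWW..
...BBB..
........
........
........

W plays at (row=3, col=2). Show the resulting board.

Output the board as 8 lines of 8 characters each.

Answer: ........
........
..B.....
..WWWW..
...BBB..
........
........
........

Derivation:
Place W at (3,2); scan 8 dirs for brackets.
Dir NW: first cell '.' (not opp) -> no flip
Dir N: opp run (2,2), next='.' -> no flip
Dir NE: first cell '.' (not opp) -> no flip
Dir W: first cell '.' (not opp) -> no flip
Dir E: opp run (3,3) capped by W -> flip
Dir SW: first cell '.' (not opp) -> no flip
Dir S: first cell '.' (not opp) -> no flip
Dir SE: opp run (4,3), next='.' -> no flip
All flips: (3,3)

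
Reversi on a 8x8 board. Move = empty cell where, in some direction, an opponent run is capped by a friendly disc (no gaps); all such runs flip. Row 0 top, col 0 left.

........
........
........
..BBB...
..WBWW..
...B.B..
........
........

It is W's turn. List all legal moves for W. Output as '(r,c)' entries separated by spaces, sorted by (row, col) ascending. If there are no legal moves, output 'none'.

Answer: (2,2) (2,3) (2,4) (6,2) (6,4) (6,5) (6,6)

Derivation:
(2,1): no bracket -> illegal
(2,2): flips 2 -> legal
(2,3): flips 1 -> legal
(2,4): flips 2 -> legal
(2,5): no bracket -> illegal
(3,1): no bracket -> illegal
(3,5): no bracket -> illegal
(4,1): no bracket -> illegal
(4,6): no bracket -> illegal
(5,2): no bracket -> illegal
(5,4): no bracket -> illegal
(5,6): no bracket -> illegal
(6,2): flips 1 -> legal
(6,3): no bracket -> illegal
(6,4): flips 1 -> legal
(6,5): flips 1 -> legal
(6,6): flips 1 -> legal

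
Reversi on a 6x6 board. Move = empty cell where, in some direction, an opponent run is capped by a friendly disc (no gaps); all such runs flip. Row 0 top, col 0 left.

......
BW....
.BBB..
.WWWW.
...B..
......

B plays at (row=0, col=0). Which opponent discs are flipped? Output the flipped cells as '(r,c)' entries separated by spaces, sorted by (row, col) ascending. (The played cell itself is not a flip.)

Dir NW: edge -> no flip
Dir N: edge -> no flip
Dir NE: edge -> no flip
Dir W: edge -> no flip
Dir E: first cell '.' (not opp) -> no flip
Dir SW: edge -> no flip
Dir S: first cell 'B' (not opp) -> no flip
Dir SE: opp run (1,1) capped by B -> flip

Answer: (1,1)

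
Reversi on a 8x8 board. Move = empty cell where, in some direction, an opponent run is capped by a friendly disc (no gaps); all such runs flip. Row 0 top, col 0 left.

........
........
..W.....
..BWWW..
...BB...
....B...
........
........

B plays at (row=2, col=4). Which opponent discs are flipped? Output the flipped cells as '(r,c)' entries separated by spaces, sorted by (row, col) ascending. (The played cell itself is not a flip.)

Answer: (3,4)

Derivation:
Dir NW: first cell '.' (not opp) -> no flip
Dir N: first cell '.' (not opp) -> no flip
Dir NE: first cell '.' (not opp) -> no flip
Dir W: first cell '.' (not opp) -> no flip
Dir E: first cell '.' (not opp) -> no flip
Dir SW: opp run (3,3), next='.' -> no flip
Dir S: opp run (3,4) capped by B -> flip
Dir SE: opp run (3,5), next='.' -> no flip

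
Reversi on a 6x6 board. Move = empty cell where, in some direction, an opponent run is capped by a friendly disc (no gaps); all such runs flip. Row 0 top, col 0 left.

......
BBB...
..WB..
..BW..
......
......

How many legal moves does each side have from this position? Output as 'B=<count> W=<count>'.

-- B to move --
(1,3): no bracket -> illegal
(2,1): flips 1 -> legal
(2,4): no bracket -> illegal
(3,1): no bracket -> illegal
(3,4): flips 1 -> legal
(4,2): no bracket -> illegal
(4,3): flips 1 -> legal
(4,4): flips 2 -> legal
B mobility = 4
-- W to move --
(0,0): flips 1 -> legal
(0,1): no bracket -> illegal
(0,2): flips 1 -> legal
(0,3): no bracket -> illegal
(1,3): flips 1 -> legal
(1,4): no bracket -> illegal
(2,0): no bracket -> illegal
(2,1): no bracket -> illegal
(2,4): flips 1 -> legal
(3,1): flips 1 -> legal
(3,4): no bracket -> illegal
(4,1): no bracket -> illegal
(4,2): flips 1 -> legal
(4,3): no bracket -> illegal
W mobility = 6

Answer: B=4 W=6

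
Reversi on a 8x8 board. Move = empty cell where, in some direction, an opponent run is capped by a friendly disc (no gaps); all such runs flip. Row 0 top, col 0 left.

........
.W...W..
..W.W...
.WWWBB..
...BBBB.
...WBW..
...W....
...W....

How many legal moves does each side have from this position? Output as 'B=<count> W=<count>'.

Answer: B=13 W=7

Derivation:
-- B to move --
(0,0): flips 3 -> legal
(0,1): no bracket -> illegal
(0,2): no bracket -> illegal
(0,4): no bracket -> illegal
(0,5): no bracket -> illegal
(0,6): no bracket -> illegal
(1,0): no bracket -> illegal
(1,2): no bracket -> illegal
(1,3): flips 1 -> legal
(1,4): flips 1 -> legal
(1,6): no bracket -> illegal
(2,0): no bracket -> illegal
(2,1): flips 1 -> legal
(2,3): flips 1 -> legal
(2,5): no bracket -> illegal
(2,6): no bracket -> illegal
(3,0): flips 3 -> legal
(4,0): no bracket -> illegal
(4,1): no bracket -> illegal
(4,2): no bracket -> illegal
(5,2): flips 1 -> legal
(5,6): flips 1 -> legal
(6,2): flips 1 -> legal
(6,4): flips 1 -> legal
(6,5): flips 1 -> legal
(6,6): flips 1 -> legal
(7,2): flips 1 -> legal
(7,4): no bracket -> illegal
B mobility = 13
-- W to move --
(2,3): no bracket -> illegal
(2,5): flips 2 -> legal
(2,6): flips 2 -> legal
(3,6): flips 4 -> legal
(3,7): flips 1 -> legal
(4,2): no bracket -> illegal
(4,7): no bracket -> illegal
(5,2): no bracket -> illegal
(5,6): no bracket -> illegal
(5,7): flips 2 -> legal
(6,4): flips 3 -> legal
(6,5): flips 2 -> legal
W mobility = 7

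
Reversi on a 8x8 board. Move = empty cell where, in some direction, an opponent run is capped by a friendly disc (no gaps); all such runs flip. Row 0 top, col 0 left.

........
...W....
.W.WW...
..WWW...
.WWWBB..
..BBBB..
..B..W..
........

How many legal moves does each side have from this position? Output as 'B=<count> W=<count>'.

-- B to move --
(0,2): no bracket -> illegal
(0,3): flips 4 -> legal
(0,4): no bracket -> illegal
(1,0): flips 3 -> legal
(1,1): no bracket -> illegal
(1,2): flips 2 -> legal
(1,4): flips 2 -> legal
(1,5): no bracket -> illegal
(2,0): no bracket -> illegal
(2,2): flips 3 -> legal
(2,5): flips 2 -> legal
(3,0): flips 1 -> legal
(3,1): flips 1 -> legal
(3,5): no bracket -> illegal
(4,0): flips 3 -> legal
(5,0): no bracket -> illegal
(5,1): no bracket -> illegal
(5,6): no bracket -> illegal
(6,4): no bracket -> illegal
(6,6): no bracket -> illegal
(7,4): no bracket -> illegal
(7,5): flips 1 -> legal
(7,6): flips 1 -> legal
B mobility = 11
-- W to move --
(3,5): flips 2 -> legal
(3,6): no bracket -> illegal
(4,6): flips 2 -> legal
(5,1): no bracket -> illegal
(5,6): flips 1 -> legal
(6,1): flips 1 -> legal
(6,3): flips 2 -> legal
(6,4): flips 3 -> legal
(6,6): flips 2 -> legal
(7,1): no bracket -> illegal
(7,2): flips 2 -> legal
(7,3): no bracket -> illegal
W mobility = 8

Answer: B=11 W=8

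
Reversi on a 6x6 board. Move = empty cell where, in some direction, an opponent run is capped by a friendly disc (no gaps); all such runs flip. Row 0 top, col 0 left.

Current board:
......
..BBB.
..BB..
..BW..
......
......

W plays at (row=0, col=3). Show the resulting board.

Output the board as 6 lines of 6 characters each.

Answer: ...W..
..BWB.
..BW..
..BW..
......
......

Derivation:
Place W at (0,3); scan 8 dirs for brackets.
Dir NW: edge -> no flip
Dir N: edge -> no flip
Dir NE: edge -> no flip
Dir W: first cell '.' (not opp) -> no flip
Dir E: first cell '.' (not opp) -> no flip
Dir SW: opp run (1,2), next='.' -> no flip
Dir S: opp run (1,3) (2,3) capped by W -> flip
Dir SE: opp run (1,4), next='.' -> no flip
All flips: (1,3) (2,3)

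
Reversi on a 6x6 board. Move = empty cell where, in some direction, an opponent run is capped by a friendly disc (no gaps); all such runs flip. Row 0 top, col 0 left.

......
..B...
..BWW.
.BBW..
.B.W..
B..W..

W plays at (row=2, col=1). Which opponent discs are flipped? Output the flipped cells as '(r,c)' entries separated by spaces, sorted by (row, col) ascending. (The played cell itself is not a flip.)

Answer: (2,2) (3,2)

Derivation:
Dir NW: first cell '.' (not opp) -> no flip
Dir N: first cell '.' (not opp) -> no flip
Dir NE: opp run (1,2), next='.' -> no flip
Dir W: first cell '.' (not opp) -> no flip
Dir E: opp run (2,2) capped by W -> flip
Dir SW: first cell '.' (not opp) -> no flip
Dir S: opp run (3,1) (4,1), next='.' -> no flip
Dir SE: opp run (3,2) capped by W -> flip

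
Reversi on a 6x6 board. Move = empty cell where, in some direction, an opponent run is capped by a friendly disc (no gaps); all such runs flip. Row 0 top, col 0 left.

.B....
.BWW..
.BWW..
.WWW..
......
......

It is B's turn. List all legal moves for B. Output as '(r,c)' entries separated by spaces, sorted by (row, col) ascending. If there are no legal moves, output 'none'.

(0,2): no bracket -> illegal
(0,3): flips 1 -> legal
(0,4): no bracket -> illegal
(1,4): flips 2 -> legal
(2,0): no bracket -> illegal
(2,4): flips 2 -> legal
(3,0): no bracket -> illegal
(3,4): flips 2 -> legal
(4,0): no bracket -> illegal
(4,1): flips 1 -> legal
(4,2): no bracket -> illegal
(4,3): flips 1 -> legal
(4,4): flips 2 -> legal

Answer: (0,3) (1,4) (2,4) (3,4) (4,1) (4,3) (4,4)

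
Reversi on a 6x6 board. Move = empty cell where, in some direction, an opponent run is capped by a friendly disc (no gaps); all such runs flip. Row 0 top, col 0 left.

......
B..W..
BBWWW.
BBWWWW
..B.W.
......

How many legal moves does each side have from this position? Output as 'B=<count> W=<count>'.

-- B to move --
(0,2): no bracket -> illegal
(0,3): no bracket -> illegal
(0,4): flips 2 -> legal
(1,1): no bracket -> illegal
(1,2): flips 2 -> legal
(1,4): no bracket -> illegal
(1,5): flips 2 -> legal
(2,5): flips 3 -> legal
(4,1): no bracket -> illegal
(4,3): flips 1 -> legal
(4,5): no bracket -> illegal
(5,3): no bracket -> illegal
(5,4): no bracket -> illegal
(5,5): no bracket -> illegal
B mobility = 5
-- W to move --
(0,0): no bracket -> illegal
(0,1): no bracket -> illegal
(1,1): no bracket -> illegal
(1,2): no bracket -> illegal
(4,0): flips 1 -> legal
(4,1): no bracket -> illegal
(4,3): no bracket -> illegal
(5,1): flips 1 -> legal
(5,2): flips 1 -> legal
(5,3): no bracket -> illegal
W mobility = 3

Answer: B=5 W=3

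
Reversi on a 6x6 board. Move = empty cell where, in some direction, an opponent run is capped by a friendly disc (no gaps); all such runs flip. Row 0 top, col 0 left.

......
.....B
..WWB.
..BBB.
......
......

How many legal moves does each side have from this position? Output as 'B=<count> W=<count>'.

Answer: B=5 W=6

Derivation:
-- B to move --
(1,1): flips 1 -> legal
(1,2): flips 2 -> legal
(1,3): flips 1 -> legal
(1,4): flips 1 -> legal
(2,1): flips 2 -> legal
(3,1): no bracket -> illegal
B mobility = 5
-- W to move --
(0,4): no bracket -> illegal
(0,5): no bracket -> illegal
(1,3): no bracket -> illegal
(1,4): no bracket -> illegal
(2,1): no bracket -> illegal
(2,5): flips 1 -> legal
(3,1): no bracket -> illegal
(3,5): no bracket -> illegal
(4,1): flips 1 -> legal
(4,2): flips 1 -> legal
(4,3): flips 1 -> legal
(4,4): flips 1 -> legal
(4,5): flips 1 -> legal
W mobility = 6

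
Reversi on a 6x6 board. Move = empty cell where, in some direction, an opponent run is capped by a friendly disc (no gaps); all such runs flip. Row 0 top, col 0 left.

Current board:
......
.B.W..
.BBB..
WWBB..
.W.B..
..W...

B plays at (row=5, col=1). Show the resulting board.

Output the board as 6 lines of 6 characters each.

Answer: ......
.B.W..
.BBB..
WBBB..
.B.B..
.BW...

Derivation:
Place B at (5,1); scan 8 dirs for brackets.
Dir NW: first cell '.' (not opp) -> no flip
Dir N: opp run (4,1) (3,1) capped by B -> flip
Dir NE: first cell '.' (not opp) -> no flip
Dir W: first cell '.' (not opp) -> no flip
Dir E: opp run (5,2), next='.' -> no flip
Dir SW: edge -> no flip
Dir S: edge -> no flip
Dir SE: edge -> no flip
All flips: (3,1) (4,1)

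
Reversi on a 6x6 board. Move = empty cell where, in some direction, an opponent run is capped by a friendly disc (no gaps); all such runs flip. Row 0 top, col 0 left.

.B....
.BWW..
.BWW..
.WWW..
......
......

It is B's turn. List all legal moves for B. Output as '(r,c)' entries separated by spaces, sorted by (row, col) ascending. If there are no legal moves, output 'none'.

(0,2): no bracket -> illegal
(0,3): flips 1 -> legal
(0,4): no bracket -> illegal
(1,4): flips 2 -> legal
(2,0): no bracket -> illegal
(2,4): flips 2 -> legal
(3,0): no bracket -> illegal
(3,4): flips 2 -> legal
(4,0): no bracket -> illegal
(4,1): flips 1 -> legal
(4,2): no bracket -> illegal
(4,3): flips 1 -> legal
(4,4): flips 2 -> legal

Answer: (0,3) (1,4) (2,4) (3,4) (4,1) (4,3) (4,4)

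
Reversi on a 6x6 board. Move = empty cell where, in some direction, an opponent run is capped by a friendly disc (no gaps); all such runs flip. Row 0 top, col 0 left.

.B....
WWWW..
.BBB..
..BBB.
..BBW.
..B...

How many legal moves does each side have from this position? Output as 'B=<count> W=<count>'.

Answer: B=7 W=7

Derivation:
-- B to move --
(0,0): flips 1 -> legal
(0,2): flips 1 -> legal
(0,3): flips 2 -> legal
(0,4): flips 1 -> legal
(1,4): no bracket -> illegal
(2,0): no bracket -> illegal
(2,4): no bracket -> illegal
(3,5): no bracket -> illegal
(4,5): flips 1 -> legal
(5,3): no bracket -> illegal
(5,4): flips 1 -> legal
(5,5): flips 1 -> legal
B mobility = 7
-- W to move --
(0,0): no bracket -> illegal
(0,2): no bracket -> illegal
(1,4): no bracket -> illegal
(2,0): no bracket -> illegal
(2,4): flips 1 -> legal
(2,5): no bracket -> illegal
(3,0): flips 1 -> legal
(3,1): flips 2 -> legal
(3,5): no bracket -> illegal
(4,1): flips 2 -> legal
(4,5): flips 2 -> legal
(5,1): no bracket -> illegal
(5,3): flips 3 -> legal
(5,4): flips 3 -> legal
W mobility = 7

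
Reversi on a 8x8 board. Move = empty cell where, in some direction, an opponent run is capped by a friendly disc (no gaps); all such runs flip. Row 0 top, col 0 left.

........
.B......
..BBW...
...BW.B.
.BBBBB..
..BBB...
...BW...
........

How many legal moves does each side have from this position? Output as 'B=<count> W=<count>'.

Answer: B=7 W=8

Derivation:
-- B to move --
(1,3): no bracket -> illegal
(1,4): flips 2 -> legal
(1,5): flips 1 -> legal
(2,5): flips 2 -> legal
(3,5): flips 1 -> legal
(5,5): no bracket -> illegal
(6,5): flips 1 -> legal
(7,3): no bracket -> illegal
(7,4): flips 1 -> legal
(7,5): flips 1 -> legal
B mobility = 7
-- W to move --
(0,0): no bracket -> illegal
(0,1): no bracket -> illegal
(0,2): no bracket -> illegal
(1,0): no bracket -> illegal
(1,2): flips 1 -> legal
(1,3): no bracket -> illegal
(1,4): no bracket -> illegal
(2,0): no bracket -> illegal
(2,1): flips 2 -> legal
(2,5): no bracket -> illegal
(2,6): no bracket -> illegal
(2,7): no bracket -> illegal
(3,0): no bracket -> illegal
(3,1): flips 2 -> legal
(3,2): flips 1 -> legal
(3,5): no bracket -> illegal
(3,7): no bracket -> illegal
(4,0): no bracket -> illegal
(4,6): no bracket -> illegal
(4,7): no bracket -> illegal
(5,0): no bracket -> illegal
(5,1): flips 2 -> legal
(5,5): no bracket -> illegal
(5,6): flips 1 -> legal
(6,1): flips 2 -> legal
(6,2): flips 1 -> legal
(6,5): no bracket -> illegal
(7,2): no bracket -> illegal
(7,3): no bracket -> illegal
(7,4): no bracket -> illegal
W mobility = 8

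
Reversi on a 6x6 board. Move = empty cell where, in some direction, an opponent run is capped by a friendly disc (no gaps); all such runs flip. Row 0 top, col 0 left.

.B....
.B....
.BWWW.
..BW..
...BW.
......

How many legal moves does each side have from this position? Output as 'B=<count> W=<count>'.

Answer: B=7 W=6

Derivation:
-- B to move --
(1,2): flips 1 -> legal
(1,3): flips 2 -> legal
(1,4): flips 1 -> legal
(1,5): no bracket -> illegal
(2,5): flips 3 -> legal
(3,1): no bracket -> illegal
(3,4): flips 1 -> legal
(3,5): no bracket -> illegal
(4,2): no bracket -> illegal
(4,5): flips 1 -> legal
(5,3): no bracket -> illegal
(5,4): no bracket -> illegal
(5,5): flips 3 -> legal
B mobility = 7
-- W to move --
(0,0): flips 1 -> legal
(0,2): no bracket -> illegal
(1,0): no bracket -> illegal
(1,2): no bracket -> illegal
(2,0): flips 1 -> legal
(3,0): no bracket -> illegal
(3,1): flips 1 -> legal
(3,4): no bracket -> illegal
(4,1): flips 1 -> legal
(4,2): flips 2 -> legal
(5,2): no bracket -> illegal
(5,3): flips 1 -> legal
(5,4): no bracket -> illegal
W mobility = 6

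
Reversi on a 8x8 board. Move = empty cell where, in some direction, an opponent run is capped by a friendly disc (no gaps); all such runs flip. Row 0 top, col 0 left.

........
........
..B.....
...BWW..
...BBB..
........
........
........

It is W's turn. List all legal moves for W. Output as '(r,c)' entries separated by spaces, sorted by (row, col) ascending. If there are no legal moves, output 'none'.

(1,1): no bracket -> illegal
(1,2): no bracket -> illegal
(1,3): no bracket -> illegal
(2,1): no bracket -> illegal
(2,3): no bracket -> illegal
(2,4): no bracket -> illegal
(3,1): no bracket -> illegal
(3,2): flips 1 -> legal
(3,6): no bracket -> illegal
(4,2): no bracket -> illegal
(4,6): no bracket -> illegal
(5,2): flips 1 -> legal
(5,3): flips 1 -> legal
(5,4): flips 1 -> legal
(5,5): flips 1 -> legal
(5,6): flips 1 -> legal

Answer: (3,2) (5,2) (5,3) (5,4) (5,5) (5,6)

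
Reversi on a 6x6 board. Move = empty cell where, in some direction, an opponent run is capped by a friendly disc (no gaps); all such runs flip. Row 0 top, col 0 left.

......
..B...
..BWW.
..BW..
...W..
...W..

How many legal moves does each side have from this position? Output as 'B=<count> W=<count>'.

Answer: B=5 W=5

Derivation:
-- B to move --
(1,3): no bracket -> illegal
(1,4): flips 1 -> legal
(1,5): no bracket -> illegal
(2,5): flips 2 -> legal
(3,4): flips 2 -> legal
(3,5): no bracket -> illegal
(4,2): no bracket -> illegal
(4,4): flips 1 -> legal
(5,2): no bracket -> illegal
(5,4): flips 1 -> legal
B mobility = 5
-- W to move --
(0,1): flips 1 -> legal
(0,2): no bracket -> illegal
(0,3): no bracket -> illegal
(1,1): flips 1 -> legal
(1,3): no bracket -> illegal
(2,1): flips 2 -> legal
(3,1): flips 1 -> legal
(4,1): flips 1 -> legal
(4,2): no bracket -> illegal
W mobility = 5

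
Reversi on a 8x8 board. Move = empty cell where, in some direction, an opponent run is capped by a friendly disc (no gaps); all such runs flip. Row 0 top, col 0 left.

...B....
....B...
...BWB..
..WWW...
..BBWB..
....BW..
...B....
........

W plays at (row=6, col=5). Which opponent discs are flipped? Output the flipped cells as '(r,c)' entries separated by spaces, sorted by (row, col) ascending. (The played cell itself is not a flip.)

Dir NW: opp run (5,4) (4,3) capped by W -> flip
Dir N: first cell 'W' (not opp) -> no flip
Dir NE: first cell '.' (not opp) -> no flip
Dir W: first cell '.' (not opp) -> no flip
Dir E: first cell '.' (not opp) -> no flip
Dir SW: first cell '.' (not opp) -> no flip
Dir S: first cell '.' (not opp) -> no flip
Dir SE: first cell '.' (not opp) -> no flip

Answer: (4,3) (5,4)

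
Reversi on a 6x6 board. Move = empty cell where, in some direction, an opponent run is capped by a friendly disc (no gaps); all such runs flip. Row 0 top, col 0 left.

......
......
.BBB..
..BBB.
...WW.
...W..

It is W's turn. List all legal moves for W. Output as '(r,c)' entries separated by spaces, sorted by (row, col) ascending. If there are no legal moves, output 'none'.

Answer: (1,0) (1,1) (1,3) (2,4) (2,5)

Derivation:
(1,0): flips 2 -> legal
(1,1): flips 2 -> legal
(1,2): no bracket -> illegal
(1,3): flips 2 -> legal
(1,4): no bracket -> illegal
(2,0): no bracket -> illegal
(2,4): flips 1 -> legal
(2,5): flips 1 -> legal
(3,0): no bracket -> illegal
(3,1): no bracket -> illegal
(3,5): no bracket -> illegal
(4,1): no bracket -> illegal
(4,2): no bracket -> illegal
(4,5): no bracket -> illegal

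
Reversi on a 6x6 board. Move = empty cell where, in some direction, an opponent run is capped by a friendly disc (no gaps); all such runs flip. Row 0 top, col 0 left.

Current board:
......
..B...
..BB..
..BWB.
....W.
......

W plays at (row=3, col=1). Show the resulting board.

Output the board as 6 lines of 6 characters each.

Answer: ......
..B...
..BB..
.WWWB.
....W.
......

Derivation:
Place W at (3,1); scan 8 dirs for brackets.
Dir NW: first cell '.' (not opp) -> no flip
Dir N: first cell '.' (not opp) -> no flip
Dir NE: opp run (2,2), next='.' -> no flip
Dir W: first cell '.' (not opp) -> no flip
Dir E: opp run (3,2) capped by W -> flip
Dir SW: first cell '.' (not opp) -> no flip
Dir S: first cell '.' (not opp) -> no flip
Dir SE: first cell '.' (not opp) -> no flip
All flips: (3,2)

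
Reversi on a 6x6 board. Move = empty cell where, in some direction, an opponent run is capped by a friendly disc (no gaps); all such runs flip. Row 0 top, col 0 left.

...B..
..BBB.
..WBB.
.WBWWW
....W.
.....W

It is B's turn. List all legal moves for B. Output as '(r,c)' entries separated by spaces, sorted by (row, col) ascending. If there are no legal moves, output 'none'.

Answer: (2,1) (3,0) (4,0) (4,2) (4,3) (4,5) (5,4)

Derivation:
(1,1): no bracket -> illegal
(2,0): no bracket -> illegal
(2,1): flips 1 -> legal
(2,5): no bracket -> illegal
(3,0): flips 1 -> legal
(4,0): flips 2 -> legal
(4,1): no bracket -> illegal
(4,2): flips 1 -> legal
(4,3): flips 1 -> legal
(4,5): flips 1 -> legal
(5,3): no bracket -> illegal
(5,4): flips 2 -> legal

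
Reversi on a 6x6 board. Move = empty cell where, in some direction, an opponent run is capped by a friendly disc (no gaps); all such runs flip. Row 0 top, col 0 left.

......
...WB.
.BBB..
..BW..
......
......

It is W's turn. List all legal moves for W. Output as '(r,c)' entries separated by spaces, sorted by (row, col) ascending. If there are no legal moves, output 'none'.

(0,3): no bracket -> illegal
(0,4): no bracket -> illegal
(0,5): no bracket -> illegal
(1,0): no bracket -> illegal
(1,1): flips 1 -> legal
(1,2): no bracket -> illegal
(1,5): flips 1 -> legal
(2,0): no bracket -> illegal
(2,4): no bracket -> illegal
(2,5): no bracket -> illegal
(3,0): no bracket -> illegal
(3,1): flips 2 -> legal
(3,4): no bracket -> illegal
(4,1): no bracket -> illegal
(4,2): no bracket -> illegal
(4,3): no bracket -> illegal

Answer: (1,1) (1,5) (3,1)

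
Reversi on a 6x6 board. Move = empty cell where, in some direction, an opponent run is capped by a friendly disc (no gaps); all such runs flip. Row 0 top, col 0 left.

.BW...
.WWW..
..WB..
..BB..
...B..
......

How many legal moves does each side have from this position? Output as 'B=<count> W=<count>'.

Answer: B=3 W=6

Derivation:
-- B to move --
(0,0): flips 2 -> legal
(0,3): flips 2 -> legal
(0,4): no bracket -> illegal
(1,0): no bracket -> illegal
(1,4): no bracket -> illegal
(2,0): no bracket -> illegal
(2,1): flips 2 -> legal
(2,4): no bracket -> illegal
(3,1): no bracket -> illegal
B mobility = 3
-- W to move --
(0,0): flips 1 -> legal
(1,0): no bracket -> illegal
(1,4): no bracket -> illegal
(2,1): no bracket -> illegal
(2,4): flips 1 -> legal
(3,1): no bracket -> illegal
(3,4): flips 1 -> legal
(4,1): no bracket -> illegal
(4,2): flips 1 -> legal
(4,4): flips 1 -> legal
(5,2): no bracket -> illegal
(5,3): flips 3 -> legal
(5,4): no bracket -> illegal
W mobility = 6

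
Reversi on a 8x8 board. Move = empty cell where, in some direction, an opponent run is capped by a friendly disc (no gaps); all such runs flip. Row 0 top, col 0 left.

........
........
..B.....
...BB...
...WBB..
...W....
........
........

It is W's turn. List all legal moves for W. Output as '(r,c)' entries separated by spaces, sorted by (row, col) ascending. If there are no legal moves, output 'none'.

Answer: (2,3) (2,5) (3,5) (4,6)

Derivation:
(1,1): no bracket -> illegal
(1,2): no bracket -> illegal
(1,3): no bracket -> illegal
(2,1): no bracket -> illegal
(2,3): flips 1 -> legal
(2,4): no bracket -> illegal
(2,5): flips 1 -> legal
(3,1): no bracket -> illegal
(3,2): no bracket -> illegal
(3,5): flips 1 -> legal
(3,6): no bracket -> illegal
(4,2): no bracket -> illegal
(4,6): flips 2 -> legal
(5,4): no bracket -> illegal
(5,5): no bracket -> illegal
(5,6): no bracket -> illegal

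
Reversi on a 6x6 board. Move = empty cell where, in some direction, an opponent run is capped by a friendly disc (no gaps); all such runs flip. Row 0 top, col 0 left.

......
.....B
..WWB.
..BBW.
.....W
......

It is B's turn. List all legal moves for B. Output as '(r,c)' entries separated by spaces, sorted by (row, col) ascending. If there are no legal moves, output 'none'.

(1,1): flips 1 -> legal
(1,2): flips 1 -> legal
(1,3): flips 1 -> legal
(1,4): flips 1 -> legal
(2,1): flips 2 -> legal
(2,5): no bracket -> illegal
(3,1): no bracket -> illegal
(3,5): flips 1 -> legal
(4,3): no bracket -> illegal
(4,4): flips 1 -> legal
(5,4): no bracket -> illegal
(5,5): no bracket -> illegal

Answer: (1,1) (1,2) (1,3) (1,4) (2,1) (3,5) (4,4)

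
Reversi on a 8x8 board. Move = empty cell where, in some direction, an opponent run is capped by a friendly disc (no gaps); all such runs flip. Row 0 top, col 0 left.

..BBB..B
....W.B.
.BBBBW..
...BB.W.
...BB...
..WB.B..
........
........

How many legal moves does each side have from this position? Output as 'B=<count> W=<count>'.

Answer: B=5 W=3

Derivation:
-- B to move --
(0,5): flips 1 -> legal
(1,3): no bracket -> illegal
(1,5): no bracket -> illegal
(2,6): flips 1 -> legal
(2,7): no bracket -> illegal
(3,5): no bracket -> illegal
(3,7): no bracket -> illegal
(4,1): no bracket -> illegal
(4,2): no bracket -> illegal
(4,5): no bracket -> illegal
(4,6): no bracket -> illegal
(4,7): flips 3 -> legal
(5,1): flips 1 -> legal
(6,1): flips 1 -> legal
(6,2): no bracket -> illegal
(6,3): no bracket -> illegal
B mobility = 5
-- W to move --
(0,1): no bracket -> illegal
(0,5): no bracket -> illegal
(0,6): no bracket -> illegal
(1,0): no bracket -> illegal
(1,1): no bracket -> illegal
(1,2): no bracket -> illegal
(1,3): no bracket -> illegal
(1,5): no bracket -> illegal
(1,7): no bracket -> illegal
(2,0): flips 4 -> legal
(2,6): no bracket -> illegal
(2,7): no bracket -> illegal
(3,0): no bracket -> illegal
(3,1): no bracket -> illegal
(3,2): flips 1 -> legal
(3,5): no bracket -> illegal
(4,2): no bracket -> illegal
(4,5): no bracket -> illegal
(4,6): no bracket -> illegal
(5,4): flips 4 -> legal
(5,6): no bracket -> illegal
(6,2): no bracket -> illegal
(6,3): no bracket -> illegal
(6,4): no bracket -> illegal
(6,5): no bracket -> illegal
(6,6): no bracket -> illegal
W mobility = 3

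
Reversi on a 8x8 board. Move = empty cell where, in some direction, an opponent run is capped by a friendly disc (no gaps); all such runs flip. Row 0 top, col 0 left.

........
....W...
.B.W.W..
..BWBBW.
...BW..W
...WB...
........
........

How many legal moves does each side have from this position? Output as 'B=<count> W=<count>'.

Answer: B=10 W=9

Derivation:
-- B to move --
(0,3): no bracket -> illegal
(0,4): no bracket -> illegal
(0,5): flips 2 -> legal
(1,2): flips 1 -> legal
(1,3): flips 2 -> legal
(1,5): flips 1 -> legal
(1,6): flips 1 -> legal
(2,2): no bracket -> illegal
(2,4): no bracket -> illegal
(2,6): no bracket -> illegal
(2,7): no bracket -> illegal
(3,7): flips 1 -> legal
(4,2): no bracket -> illegal
(4,5): flips 1 -> legal
(4,6): no bracket -> illegal
(5,2): flips 1 -> legal
(5,5): no bracket -> illegal
(5,6): no bracket -> illegal
(5,7): no bracket -> illegal
(6,2): flips 2 -> legal
(6,3): flips 1 -> legal
(6,4): no bracket -> illegal
B mobility = 10
-- W to move --
(1,0): no bracket -> illegal
(1,1): no bracket -> illegal
(1,2): no bracket -> illegal
(2,0): no bracket -> illegal
(2,2): no bracket -> illegal
(2,4): flips 1 -> legal
(2,6): flips 1 -> legal
(3,0): no bracket -> illegal
(3,1): flips 1 -> legal
(4,1): flips 1 -> legal
(4,2): flips 1 -> legal
(4,5): flips 2 -> legal
(4,6): no bracket -> illegal
(5,2): flips 2 -> legal
(5,5): flips 1 -> legal
(6,3): no bracket -> illegal
(6,4): flips 1 -> legal
(6,5): no bracket -> illegal
W mobility = 9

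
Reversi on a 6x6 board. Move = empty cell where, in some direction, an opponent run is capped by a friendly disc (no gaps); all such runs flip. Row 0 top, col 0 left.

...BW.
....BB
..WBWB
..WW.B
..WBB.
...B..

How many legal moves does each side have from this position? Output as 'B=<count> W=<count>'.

Answer: B=8 W=6

Derivation:
-- B to move --
(0,5): flips 1 -> legal
(1,1): flips 2 -> legal
(1,2): no bracket -> illegal
(1,3): flips 1 -> legal
(2,1): flips 2 -> legal
(3,1): flips 1 -> legal
(3,4): flips 1 -> legal
(4,1): flips 2 -> legal
(5,1): flips 3 -> legal
(5,2): no bracket -> illegal
B mobility = 8
-- W to move --
(0,2): flips 1 -> legal
(0,5): flips 2 -> legal
(1,2): no bracket -> illegal
(1,3): flips 1 -> legal
(3,4): no bracket -> illegal
(4,5): flips 2 -> legal
(5,2): no bracket -> illegal
(5,4): flips 1 -> legal
(5,5): flips 1 -> legal
W mobility = 6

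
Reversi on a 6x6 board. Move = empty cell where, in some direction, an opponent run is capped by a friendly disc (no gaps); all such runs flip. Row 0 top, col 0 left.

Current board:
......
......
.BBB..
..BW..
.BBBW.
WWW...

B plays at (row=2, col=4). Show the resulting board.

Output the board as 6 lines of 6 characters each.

Place B at (2,4); scan 8 dirs for brackets.
Dir NW: first cell '.' (not opp) -> no flip
Dir N: first cell '.' (not opp) -> no flip
Dir NE: first cell '.' (not opp) -> no flip
Dir W: first cell 'B' (not opp) -> no flip
Dir E: first cell '.' (not opp) -> no flip
Dir SW: opp run (3,3) capped by B -> flip
Dir S: first cell '.' (not opp) -> no flip
Dir SE: first cell '.' (not opp) -> no flip
All flips: (3,3)

Answer: ......
......
.BBBB.
..BB..
.BBBW.
WWW...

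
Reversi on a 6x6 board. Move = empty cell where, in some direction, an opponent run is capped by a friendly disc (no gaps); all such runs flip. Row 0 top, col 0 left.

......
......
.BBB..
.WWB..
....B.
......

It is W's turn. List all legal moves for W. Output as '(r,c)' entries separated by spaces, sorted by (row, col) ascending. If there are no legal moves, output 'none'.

(1,0): flips 1 -> legal
(1,1): flips 1 -> legal
(1,2): flips 1 -> legal
(1,3): flips 1 -> legal
(1,4): flips 1 -> legal
(2,0): no bracket -> illegal
(2,4): no bracket -> illegal
(3,0): no bracket -> illegal
(3,4): flips 1 -> legal
(3,5): no bracket -> illegal
(4,2): no bracket -> illegal
(4,3): no bracket -> illegal
(4,5): no bracket -> illegal
(5,3): no bracket -> illegal
(5,4): no bracket -> illegal
(5,5): no bracket -> illegal

Answer: (1,0) (1,1) (1,2) (1,3) (1,4) (3,4)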